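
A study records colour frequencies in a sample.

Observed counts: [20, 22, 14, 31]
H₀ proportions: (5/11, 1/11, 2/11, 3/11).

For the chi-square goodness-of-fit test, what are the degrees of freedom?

df = k − 1 = 4 − 1 = 3

degrees of freedom = 3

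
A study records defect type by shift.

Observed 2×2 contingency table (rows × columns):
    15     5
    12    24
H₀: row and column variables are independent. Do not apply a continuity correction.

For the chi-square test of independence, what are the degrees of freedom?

degrees of freedom = 1

df = (r−1)(c−1) = (2−1)·(2−1) = 1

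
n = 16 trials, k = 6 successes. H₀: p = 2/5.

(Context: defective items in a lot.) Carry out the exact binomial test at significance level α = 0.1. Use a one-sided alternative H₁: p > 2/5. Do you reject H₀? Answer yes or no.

Exact binomial: n=16, k=6, p₀=2/5=0.4000
P(X≥6) from Σ C(n,i)·p₀^i·(1−p₀)^(n−i)
p-value (one-sided, H₁ greater) = 0.67116
At α=0.1: p ≥ α → fail to reject H₀

reject H₀: no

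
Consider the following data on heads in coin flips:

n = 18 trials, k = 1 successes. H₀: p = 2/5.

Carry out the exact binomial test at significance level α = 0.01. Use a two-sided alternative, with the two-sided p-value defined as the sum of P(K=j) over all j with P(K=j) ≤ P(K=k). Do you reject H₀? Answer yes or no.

reject H₀: yes

Exact binomial: n=18, k=1, p₀=2/5=0.4000
P(X=j) = C(n,j)·p₀^j·(1−p₀)^(n−j); p = Σ P(X=j) over j with P(X=j) ≤ P(X=1)
p-value (two-sided) = 0.00260
At α=0.01: p < α → reject H₀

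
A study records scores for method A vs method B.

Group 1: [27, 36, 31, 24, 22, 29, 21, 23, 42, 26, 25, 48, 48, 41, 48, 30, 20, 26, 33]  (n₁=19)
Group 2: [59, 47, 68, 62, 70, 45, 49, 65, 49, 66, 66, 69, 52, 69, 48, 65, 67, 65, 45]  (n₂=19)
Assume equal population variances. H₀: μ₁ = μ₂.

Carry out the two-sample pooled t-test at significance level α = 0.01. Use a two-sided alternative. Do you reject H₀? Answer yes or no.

reject H₀: yes

x̄₁=31.579, s₁=9.524, n₁=19
x̄₂=59.263, s₂=9.386, n₂=19
s_p² = [18·9.524² + 18·9.386²]/36 = 89.3977
SE = √(s_p²·(1/19+1/19)) = 3.0676
t = (31.579−59.263)/3.0676 = -9.0247
df = 36
p-value (two-sided) = 0.00000
At α=0.01: p < α → reject H₀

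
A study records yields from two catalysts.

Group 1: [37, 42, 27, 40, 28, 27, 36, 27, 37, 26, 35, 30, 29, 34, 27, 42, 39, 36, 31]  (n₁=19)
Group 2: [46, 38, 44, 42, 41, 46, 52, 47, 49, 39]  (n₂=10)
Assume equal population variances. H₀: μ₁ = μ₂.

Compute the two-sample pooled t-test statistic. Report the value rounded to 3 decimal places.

test statistic = -5.546

x̄₁=33.158, s₁=5.520, n₁=19
x̄₂=44.400, s₂=4.452, n₂=10
s_p² = [18·5.520² + 9·4.452²]/27 = 26.9232
SE = √(s_p²·(1/19+1/10)) = 2.0271
t = (33.158−44.400)/2.0271 = -5.5458
df = 27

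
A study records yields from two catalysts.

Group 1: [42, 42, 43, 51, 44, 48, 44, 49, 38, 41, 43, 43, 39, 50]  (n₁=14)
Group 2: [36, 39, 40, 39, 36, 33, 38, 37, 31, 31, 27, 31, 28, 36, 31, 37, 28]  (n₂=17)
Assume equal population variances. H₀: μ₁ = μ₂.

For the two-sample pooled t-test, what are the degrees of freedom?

df = n₁ + n₂ − 2 = 14 + 17 − 2 = 29

degrees of freedom = 29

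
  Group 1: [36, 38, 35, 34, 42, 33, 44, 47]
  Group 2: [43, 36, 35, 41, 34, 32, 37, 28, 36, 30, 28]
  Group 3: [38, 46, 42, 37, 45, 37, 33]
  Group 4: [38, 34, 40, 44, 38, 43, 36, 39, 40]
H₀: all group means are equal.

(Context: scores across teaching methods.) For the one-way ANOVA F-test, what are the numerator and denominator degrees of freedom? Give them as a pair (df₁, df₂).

degrees of freedom = [3, 31]

k = 4 groups, N = 35 total
df = (k−1, N−k) = (4−1, 35−4) = (3, 31)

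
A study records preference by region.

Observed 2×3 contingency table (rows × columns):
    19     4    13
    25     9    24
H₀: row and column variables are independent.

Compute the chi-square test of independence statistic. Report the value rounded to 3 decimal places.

test statistic = 0.913

Row totals [36, 58], col totals [44, 13, 37], n=94
χ² = (19−16.85)²/16.85 + (4−4.98)²/4.98 + (13−14.17)²/14.17 + (25−27.15)²/27.15 + (9−8.02)²/8.02 + (24−22.83)²/22.83 = 0.9126
df = 2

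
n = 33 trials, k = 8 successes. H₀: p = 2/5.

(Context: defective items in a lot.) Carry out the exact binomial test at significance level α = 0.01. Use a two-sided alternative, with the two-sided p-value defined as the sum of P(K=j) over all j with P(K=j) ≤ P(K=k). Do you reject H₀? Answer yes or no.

reject H₀: no

Exact binomial: n=33, k=8, p₀=2/5=0.4000
P(X=j) = C(n,j)·p₀^j·(1−p₀)^(n−j); p = Σ P(X=j) over j with P(X=j) ≤ P(X=8)
p-value (two-sided) = 0.07546
At α=0.01: p ≥ α → fail to reject H₀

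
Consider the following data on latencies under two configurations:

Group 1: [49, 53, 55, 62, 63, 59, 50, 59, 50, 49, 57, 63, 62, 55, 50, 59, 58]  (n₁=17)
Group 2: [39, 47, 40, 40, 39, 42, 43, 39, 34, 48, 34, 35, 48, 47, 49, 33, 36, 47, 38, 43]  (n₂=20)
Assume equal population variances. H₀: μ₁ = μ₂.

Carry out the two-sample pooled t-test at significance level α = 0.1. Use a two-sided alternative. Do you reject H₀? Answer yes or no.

x̄₁=56.059, s₁=5.117, n₁=17
x̄₂=41.050, s₂=5.256, n₂=20
s_p² = [16·5.117² + 19·5.256²]/35 = 26.9683
SE = √(s_p²·(1/17+1/20)) = 1.7131
t = (56.059−41.050)/1.7131 = 8.7611
df = 35
p-value (two-sided) = 0.00000
At α=0.1: p < α → reject H₀

reject H₀: yes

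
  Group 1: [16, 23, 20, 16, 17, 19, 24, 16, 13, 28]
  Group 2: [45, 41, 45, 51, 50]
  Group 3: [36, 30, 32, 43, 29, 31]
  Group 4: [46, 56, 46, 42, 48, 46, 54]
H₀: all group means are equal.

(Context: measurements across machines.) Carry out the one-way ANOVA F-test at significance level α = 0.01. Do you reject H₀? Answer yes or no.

reject H₀: yes

Group means [19.20, 46.40, 33.50, 48.29], grand mean 34.393
SSB = Σnᵢ(x̄ᵢ−x̄)² = 4384.950; SSW = ΣΣ(x−x̄ᵢ)² = 541.729
MSB = 4384.950/3 = 1461.6500; MSW = 541.729/24 = 22.5720
F = MSB/MSW = 64.7549
df = (3, 24)
p-value (upper-tail) = 0.00000
At α=0.01: p < α → reject H₀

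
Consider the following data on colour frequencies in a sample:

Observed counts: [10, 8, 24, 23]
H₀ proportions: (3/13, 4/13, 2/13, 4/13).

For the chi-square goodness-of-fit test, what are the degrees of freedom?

degrees of freedom = 3

df = k − 1 = 4 − 1 = 3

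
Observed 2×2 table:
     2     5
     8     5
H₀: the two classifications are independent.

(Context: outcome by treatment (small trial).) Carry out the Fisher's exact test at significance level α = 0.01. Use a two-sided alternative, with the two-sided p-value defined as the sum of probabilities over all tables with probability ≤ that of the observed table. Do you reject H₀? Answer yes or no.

Margins: r₁=7, r₂=13, c₁=10, c₂=10, n=20
p_obs = C(7,2)·C(13,8)/C(20,10); sum pmf over tables with pmf ≤ p_obs
p-value (two-sided) = 0.34985
At α=0.01: p ≥ α → fail to reject H₀

reject H₀: no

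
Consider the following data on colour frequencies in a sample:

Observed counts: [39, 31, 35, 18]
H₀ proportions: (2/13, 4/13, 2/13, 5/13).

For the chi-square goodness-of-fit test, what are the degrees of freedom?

degrees of freedom = 3

df = k − 1 = 4 − 1 = 3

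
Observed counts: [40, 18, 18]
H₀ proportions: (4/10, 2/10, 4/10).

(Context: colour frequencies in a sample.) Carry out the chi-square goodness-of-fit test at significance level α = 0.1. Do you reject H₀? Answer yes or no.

n = 76; E_i = n·p_i = [30.40, 15.20, 30.40]
χ² = (40−30.40)²/30.40 + (18−15.20)²/15.20 + (18−30.40)²/30.40 = 8.6053
df = 2
p-value (upper-tail) = 0.01353
At α=0.1: p < α → reject H₀

reject H₀: yes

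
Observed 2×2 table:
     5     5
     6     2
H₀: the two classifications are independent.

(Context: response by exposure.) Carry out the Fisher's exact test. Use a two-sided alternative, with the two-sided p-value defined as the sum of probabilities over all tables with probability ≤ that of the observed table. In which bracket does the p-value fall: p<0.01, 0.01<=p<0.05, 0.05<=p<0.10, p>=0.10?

Margins: r₁=10, r₂=8, c₁=11, c₂=7, n=18
p_obs = C(10,5)·C(8,6)/C(18,11); sum pmf over tables with pmf ≤ p_obs
p-value (two-sided) = 0.36652
→ bracket: p>=0.10

p-value bracket: p>=0.10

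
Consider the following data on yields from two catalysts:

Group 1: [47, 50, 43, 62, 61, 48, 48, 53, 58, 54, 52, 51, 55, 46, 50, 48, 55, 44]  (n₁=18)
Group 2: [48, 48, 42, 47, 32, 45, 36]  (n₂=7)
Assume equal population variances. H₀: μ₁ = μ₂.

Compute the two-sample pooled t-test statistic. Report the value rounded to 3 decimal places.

test statistic = 3.499

x̄₁=51.389, s₁=5.403, n₁=18
x̄₂=42.571, s₂=6.321, n₂=7
s_p² = [17·5.403² + 6·6.321²]/23 = 31.9997
SE = √(s_p²·(1/18+1/7)) = 2.5197
t = (51.389−42.571)/2.5197 = 3.4993
df = 23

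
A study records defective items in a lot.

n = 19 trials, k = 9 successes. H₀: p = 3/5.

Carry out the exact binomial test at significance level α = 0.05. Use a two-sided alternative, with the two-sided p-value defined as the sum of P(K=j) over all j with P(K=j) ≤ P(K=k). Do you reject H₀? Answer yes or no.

reject H₀: no

Exact binomial: n=19, k=9, p₀=3/5=0.6000
P(X=j) = C(n,j)·p₀^j·(1−p₀)^(n−j); p = Σ P(X=j) over j with P(X=j) ≤ P(X=9)
p-value (two-sided) = 0.34901
At α=0.05: p ≥ α → fail to reject H₀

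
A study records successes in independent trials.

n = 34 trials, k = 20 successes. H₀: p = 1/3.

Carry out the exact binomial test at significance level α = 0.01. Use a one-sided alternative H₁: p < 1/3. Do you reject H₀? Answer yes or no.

reject H₀: no

Exact binomial: n=34, k=20, p₀=1/3=0.3333
P(X≤20) from Σ C(n,i)·p₀^i·(1−p₀)^(n−i)
p-value (one-sided, H₁ less) = 0.99936
At α=0.01: p ≥ α → fail to reject H₀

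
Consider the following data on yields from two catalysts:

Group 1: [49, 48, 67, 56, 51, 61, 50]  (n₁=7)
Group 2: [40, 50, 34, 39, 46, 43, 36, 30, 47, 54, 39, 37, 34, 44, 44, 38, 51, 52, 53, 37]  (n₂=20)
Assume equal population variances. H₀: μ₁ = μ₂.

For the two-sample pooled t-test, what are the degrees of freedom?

df = n₁ + n₂ − 2 = 7 + 20 − 2 = 25

degrees of freedom = 25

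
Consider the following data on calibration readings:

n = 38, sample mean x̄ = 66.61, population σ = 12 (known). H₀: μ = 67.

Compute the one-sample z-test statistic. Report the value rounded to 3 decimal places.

test statistic = -0.200

SE = σ/√n = 12/√38 = 1.9467
z = (x̄−μ₀)/SE = (66.61−67)/1.9467 = -0.2003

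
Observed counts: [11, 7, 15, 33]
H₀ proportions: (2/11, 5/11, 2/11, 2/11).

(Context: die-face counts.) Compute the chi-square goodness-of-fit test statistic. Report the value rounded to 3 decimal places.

test statistic = 55.217

n = 66; E_i = n·p_i = [12.00, 30.00, 12.00, 12.00]
χ² = (11−12.00)²/12.00 + (7−30.00)²/30.00 + (15−12.00)²/12.00 + (33−12.00)²/12.00 = 55.2167
df = 3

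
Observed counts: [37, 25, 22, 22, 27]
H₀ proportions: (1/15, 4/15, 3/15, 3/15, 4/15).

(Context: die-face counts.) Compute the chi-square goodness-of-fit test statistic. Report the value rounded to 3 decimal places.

n = 133; E_i = n·p_i = [8.87, 35.47, 26.60, 26.60, 35.47]
χ² = (37−8.87)²/8.87 + (25−35.47)²/35.47 + (22−26.60)²/26.60 + (22−26.60)²/26.60 + (27−35.47)²/35.47 = 95.9662
df = 4

test statistic = 95.966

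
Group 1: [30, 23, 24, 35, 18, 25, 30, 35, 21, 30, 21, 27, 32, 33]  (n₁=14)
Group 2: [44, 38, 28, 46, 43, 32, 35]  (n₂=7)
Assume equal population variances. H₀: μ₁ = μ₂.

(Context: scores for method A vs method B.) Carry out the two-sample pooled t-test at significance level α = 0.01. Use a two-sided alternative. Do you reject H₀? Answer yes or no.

reject H₀: yes

x̄₁=27.429, s₁=5.515, n₁=14
x̄₂=38.000, s₂=6.708, n₂=7
s_p² = [13·5.515² + 6·6.708²]/19 = 35.0226
SE = √(s_p²·(1/14+1/7)) = 2.7395
t = (27.429−38.000)/2.7395 = -3.8589
df = 19
p-value (two-sided) = 0.00106
At α=0.01: p < α → reject H₀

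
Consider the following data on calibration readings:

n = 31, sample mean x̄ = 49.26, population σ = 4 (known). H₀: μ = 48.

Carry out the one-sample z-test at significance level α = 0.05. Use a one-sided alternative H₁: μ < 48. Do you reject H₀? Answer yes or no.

reject H₀: no

SE = σ/√n = 4/√31 = 0.7184
z = (x̄−μ₀)/SE = (49.26−48)/0.7184 = 1.7538
p-value (one-sided, H₁ less) = 0.96027
At α=0.05: p ≥ α → fail to reject H₀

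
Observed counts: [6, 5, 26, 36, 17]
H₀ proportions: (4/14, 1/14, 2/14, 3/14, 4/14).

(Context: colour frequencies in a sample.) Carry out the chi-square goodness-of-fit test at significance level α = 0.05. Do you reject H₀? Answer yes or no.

n = 90; E_i = n·p_i = [25.71, 6.43, 12.86, 19.29, 25.71]
χ² = (6−25.71)²/25.71 + (5−6.43)²/6.43 + (26−12.86)²/12.86 + (36−19.29)²/19.29 + (17−25.71)²/25.71 = 46.3056
df = 4
p-value (upper-tail) = 0.00000
At α=0.05: p < α → reject H₀

reject H₀: yes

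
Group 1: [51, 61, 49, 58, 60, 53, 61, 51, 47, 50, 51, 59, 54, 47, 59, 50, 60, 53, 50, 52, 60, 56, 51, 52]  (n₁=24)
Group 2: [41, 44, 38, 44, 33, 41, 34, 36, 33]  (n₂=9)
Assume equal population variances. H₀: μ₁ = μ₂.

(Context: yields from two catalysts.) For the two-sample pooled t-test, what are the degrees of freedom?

degrees of freedom = 31

df = n₁ + n₂ − 2 = 24 + 9 − 2 = 31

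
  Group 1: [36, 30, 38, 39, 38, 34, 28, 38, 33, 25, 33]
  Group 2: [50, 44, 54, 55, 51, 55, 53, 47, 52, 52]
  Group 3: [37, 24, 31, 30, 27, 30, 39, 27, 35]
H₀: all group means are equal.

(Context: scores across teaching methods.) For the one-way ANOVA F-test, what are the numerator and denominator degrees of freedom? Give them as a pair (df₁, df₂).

degrees of freedom = [2, 27]

k = 3 groups, N = 30 total
df = (k−1, N−k) = (3−1, 30−3) = (2, 27)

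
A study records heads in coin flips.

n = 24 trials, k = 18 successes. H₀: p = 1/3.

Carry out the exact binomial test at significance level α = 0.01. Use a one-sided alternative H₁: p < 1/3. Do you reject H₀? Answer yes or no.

Exact binomial: n=24, k=18, p₀=1/3=0.3333
P(X≤18) from Σ C(n,i)·p₀^i·(1−p₀)^(n−i)
p-value (one-sided, H₁ less) = 0.99999
At α=0.01: p ≥ α → fail to reject H₀

reject H₀: no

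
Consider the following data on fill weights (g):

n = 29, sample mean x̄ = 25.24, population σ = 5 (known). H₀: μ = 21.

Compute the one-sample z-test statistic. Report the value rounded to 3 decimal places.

SE = σ/√n = 5/√29 = 0.9285
z = (x̄−μ₀)/SE = (25.24−21)/0.9285 = 4.5666

test statistic = 4.567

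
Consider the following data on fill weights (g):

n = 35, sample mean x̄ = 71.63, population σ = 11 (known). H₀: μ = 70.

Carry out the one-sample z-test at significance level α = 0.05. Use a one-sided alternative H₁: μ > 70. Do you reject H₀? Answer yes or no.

reject H₀: no

SE = σ/√n = 11/√35 = 1.8593
z = (x̄−μ₀)/SE = (71.63−70)/1.8593 = 0.8767
p-value (one-sided, H₁ greater) = 0.19034
At α=0.05: p ≥ α → fail to reject H₀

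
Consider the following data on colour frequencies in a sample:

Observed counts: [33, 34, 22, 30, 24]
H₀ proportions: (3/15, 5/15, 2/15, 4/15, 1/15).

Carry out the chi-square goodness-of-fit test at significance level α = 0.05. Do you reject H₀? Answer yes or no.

reject H₀: yes

n = 143; E_i = n·p_i = [28.60, 47.67, 19.07, 38.13, 9.53]
χ² = (33−28.60)²/28.60 + (34−47.67)²/47.67 + (22−19.07)²/19.07 + (30−38.13)²/38.13 + (24−9.53)²/9.53 = 28.7343
df = 4
p-value (upper-tail) = 0.00001
At α=0.05: p < α → reject H₀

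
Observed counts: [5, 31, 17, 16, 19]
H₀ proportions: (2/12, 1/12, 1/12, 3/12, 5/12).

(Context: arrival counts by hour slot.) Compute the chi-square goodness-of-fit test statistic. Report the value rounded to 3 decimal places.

test statistic = 105.641

n = 88; E_i = n·p_i = [14.67, 7.33, 7.33, 22.00, 36.67]
χ² = (5−14.67)²/14.67 + (31−7.33)²/7.33 + (17−7.33)²/7.33 + (16−22.00)²/22.00 + (19−36.67)²/36.67 = 105.6409
df = 4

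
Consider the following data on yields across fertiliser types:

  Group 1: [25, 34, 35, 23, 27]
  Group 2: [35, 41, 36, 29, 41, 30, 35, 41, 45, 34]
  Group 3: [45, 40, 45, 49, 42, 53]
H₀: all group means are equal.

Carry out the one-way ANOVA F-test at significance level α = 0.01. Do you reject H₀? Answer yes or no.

Group means [28.80, 36.70, 45.67], grand mean 37.381
SSB = Σnᵢ(x̄ᵢ−x̄)² = 784.719; SSW = ΣΣ(x−x̄ᵢ)² = 470.233
MSB = 784.719/2 = 392.3595; MSW = 470.233/18 = 26.1241
F = MSB/MSW = 15.0191
df = (2, 18)
p-value (upper-tail) = 0.00015
At α=0.01: p < α → reject H₀

reject H₀: yes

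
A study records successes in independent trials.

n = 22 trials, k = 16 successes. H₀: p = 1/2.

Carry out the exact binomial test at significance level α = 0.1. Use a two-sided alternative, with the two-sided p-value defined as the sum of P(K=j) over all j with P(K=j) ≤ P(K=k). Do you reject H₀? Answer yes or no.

reject H₀: yes

Exact binomial: n=22, k=16, p₀=1/2=0.5000
P(X=j) = C(n,j)·p₀^j·(1−p₀)^(n−j); p = Σ P(X=j) over j with P(X=j) ≤ P(X=16)
p-value (two-sided) = 0.05248
At α=0.1: p < α → reject H₀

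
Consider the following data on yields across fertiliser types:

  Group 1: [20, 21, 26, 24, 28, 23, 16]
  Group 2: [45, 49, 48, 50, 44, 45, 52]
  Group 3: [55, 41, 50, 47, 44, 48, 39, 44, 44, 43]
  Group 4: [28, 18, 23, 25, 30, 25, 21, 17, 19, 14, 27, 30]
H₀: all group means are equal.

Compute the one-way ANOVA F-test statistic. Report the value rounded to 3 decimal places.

Group means [22.57, 47.57, 45.50, 23.08], grand mean 33.972
SSB = Σnᵢ(x̄ᵢ−x̄)² = 4956.127; SSW = ΣΣ(x−x̄ᵢ)² = 652.845
MSB = 4956.127/3 = 1652.0423; MSW = 652.845/32 = 20.4014
F = MSB/MSW = 80.9769
df = (3, 32)

test statistic = 80.977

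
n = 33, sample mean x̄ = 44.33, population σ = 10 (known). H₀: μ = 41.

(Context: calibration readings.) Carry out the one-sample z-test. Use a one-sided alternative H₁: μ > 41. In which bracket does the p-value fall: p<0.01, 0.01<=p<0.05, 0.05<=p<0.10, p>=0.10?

p-value bracket: 0.01<=p<0.05

SE = σ/√n = 10/√33 = 1.7408
z = (x̄−μ₀)/SE = (44.33−41)/1.7408 = 1.9129
p-value (one-sided, H₁ greater) = 0.02788
→ bracket: 0.01<=p<0.05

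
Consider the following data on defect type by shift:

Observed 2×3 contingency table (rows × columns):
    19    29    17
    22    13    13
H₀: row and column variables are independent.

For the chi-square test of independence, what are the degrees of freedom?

df = (r−1)(c−1) = (2−1)·(3−1) = 2

degrees of freedom = 2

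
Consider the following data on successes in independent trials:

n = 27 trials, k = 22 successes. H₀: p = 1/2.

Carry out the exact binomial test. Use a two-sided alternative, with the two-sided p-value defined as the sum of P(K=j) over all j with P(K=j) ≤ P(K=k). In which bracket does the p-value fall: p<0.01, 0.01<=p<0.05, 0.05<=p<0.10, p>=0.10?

p-value bracket: p<0.01

Exact binomial: n=27, k=22, p₀=1/2=0.5000
P(X=j) = C(n,j)·p₀^j·(1−p₀)^(n−j); p = Σ P(X=j) over j with P(X=j) ≤ P(X=22)
p-value (two-sided) = 0.00151
→ bracket: p<0.01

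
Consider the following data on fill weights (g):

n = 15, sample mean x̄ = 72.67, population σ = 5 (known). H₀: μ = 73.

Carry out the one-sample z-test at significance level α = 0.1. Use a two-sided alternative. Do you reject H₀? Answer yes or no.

SE = σ/√n = 5/√15 = 1.2910
z = (x̄−μ₀)/SE = (72.67−73)/1.2910 = -0.2556
p-value (two-sided) = 0.79825
At α=0.1: p ≥ α → fail to reject H₀

reject H₀: no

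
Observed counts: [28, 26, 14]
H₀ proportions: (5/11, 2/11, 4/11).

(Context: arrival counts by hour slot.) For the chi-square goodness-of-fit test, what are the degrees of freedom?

degrees of freedom = 2

df = k − 1 = 3 − 1 = 2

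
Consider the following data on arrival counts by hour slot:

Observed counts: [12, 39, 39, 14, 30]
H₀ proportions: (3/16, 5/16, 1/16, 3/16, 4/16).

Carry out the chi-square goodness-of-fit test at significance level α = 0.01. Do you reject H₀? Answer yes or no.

n = 134; E_i = n·p_i = [25.12, 41.88, 8.38, 25.12, 33.50]
χ² = (12−25.12)²/25.12 + (39−41.88)²/41.88 + (39−8.38)²/8.38 + (14−25.12)²/25.12 + (30−33.50)²/33.50 = 124.3323
df = 4
p-value (upper-tail) = 0.00000
At α=0.01: p < α → reject H₀

reject H₀: yes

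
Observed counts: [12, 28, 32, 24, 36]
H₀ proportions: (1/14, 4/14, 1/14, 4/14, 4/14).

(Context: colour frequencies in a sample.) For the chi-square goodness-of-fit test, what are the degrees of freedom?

df = k − 1 = 5 − 1 = 4

degrees of freedom = 4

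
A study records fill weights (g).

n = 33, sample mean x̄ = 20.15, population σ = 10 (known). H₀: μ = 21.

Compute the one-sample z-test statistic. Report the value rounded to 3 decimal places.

test statistic = -0.488

SE = σ/√n = 10/√33 = 1.7408
z = (x̄−μ₀)/SE = (20.15−21)/1.7408 = -0.4883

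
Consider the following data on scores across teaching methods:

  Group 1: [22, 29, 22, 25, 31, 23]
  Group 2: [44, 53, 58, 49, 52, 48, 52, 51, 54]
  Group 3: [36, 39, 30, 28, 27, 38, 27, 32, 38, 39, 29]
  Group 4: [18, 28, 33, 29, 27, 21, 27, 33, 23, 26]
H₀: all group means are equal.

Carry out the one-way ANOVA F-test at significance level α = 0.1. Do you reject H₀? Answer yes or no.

reject H₀: yes

Group means [25.33, 51.22, 33.00, 26.50], grand mean 34.472
SSB = Σnᵢ(x̄ᵢ−x̄)² = 3685.583; SSW = ΣΣ(x−x̄ᵢ)² = 661.389
MSB = 3685.583/3 = 1228.5278; MSW = 661.389/32 = 20.6684
F = MSB/MSW = 59.4399
df = (3, 32)
p-value (upper-tail) = 0.00000
At α=0.1: p < α → reject H₀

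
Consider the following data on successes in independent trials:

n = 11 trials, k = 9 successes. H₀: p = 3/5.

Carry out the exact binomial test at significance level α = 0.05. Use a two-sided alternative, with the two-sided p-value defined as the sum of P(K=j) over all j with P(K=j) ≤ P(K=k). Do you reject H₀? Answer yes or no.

reject H₀: no

Exact binomial: n=11, k=9, p₀=3/5=0.6000
P(X=j) = C(n,j)·p₀^j·(1−p₀)^(n−j); p = Σ P(X=j) over j with P(X=j) ≤ P(X=9)
p-value (two-sided) = 0.21827
At α=0.05: p ≥ α → fail to reject H₀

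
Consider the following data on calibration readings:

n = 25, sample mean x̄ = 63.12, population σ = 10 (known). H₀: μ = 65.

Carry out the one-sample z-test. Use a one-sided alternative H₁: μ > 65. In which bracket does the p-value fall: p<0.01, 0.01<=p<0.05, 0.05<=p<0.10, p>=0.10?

SE = σ/√n = 10/√25 = 2.0000
z = (x̄−μ₀)/SE = (63.12−65)/2.0000 = -0.9400
p-value (one-sided, H₁ greater) = 0.82639
→ bracket: p>=0.10

p-value bracket: p>=0.10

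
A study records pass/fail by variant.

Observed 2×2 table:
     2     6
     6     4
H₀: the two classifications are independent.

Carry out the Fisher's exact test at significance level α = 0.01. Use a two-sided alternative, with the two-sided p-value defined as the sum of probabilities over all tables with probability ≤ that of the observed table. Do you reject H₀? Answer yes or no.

reject H₀: no

Margins: r₁=8, r₂=10, c₁=8, c₂=10, n=18
p_obs = C(8,2)·C(10,6)/C(18,8); sum pmf over tables with pmf ≤ p_obs
p-value (two-sided) = 0.18799
At α=0.01: p ≥ α → fail to reject H₀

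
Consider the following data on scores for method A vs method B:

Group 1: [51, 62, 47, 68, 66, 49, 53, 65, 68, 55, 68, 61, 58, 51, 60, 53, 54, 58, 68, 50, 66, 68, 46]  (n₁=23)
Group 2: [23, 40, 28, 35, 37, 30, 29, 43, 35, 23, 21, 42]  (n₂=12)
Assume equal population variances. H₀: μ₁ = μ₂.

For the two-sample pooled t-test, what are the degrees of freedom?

degrees of freedom = 33

df = n₁ + n₂ − 2 = 23 + 12 − 2 = 33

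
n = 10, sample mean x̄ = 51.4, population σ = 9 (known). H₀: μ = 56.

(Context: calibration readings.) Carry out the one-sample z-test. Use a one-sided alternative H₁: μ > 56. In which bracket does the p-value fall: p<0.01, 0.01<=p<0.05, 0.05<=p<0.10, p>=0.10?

p-value bracket: p>=0.10

SE = σ/√n = 9/√10 = 2.8460
z = (x̄−μ₀)/SE = (51.4−56)/2.8460 = -1.6163
p-value (one-sided, H₁ greater) = 0.94698
→ bracket: p>=0.10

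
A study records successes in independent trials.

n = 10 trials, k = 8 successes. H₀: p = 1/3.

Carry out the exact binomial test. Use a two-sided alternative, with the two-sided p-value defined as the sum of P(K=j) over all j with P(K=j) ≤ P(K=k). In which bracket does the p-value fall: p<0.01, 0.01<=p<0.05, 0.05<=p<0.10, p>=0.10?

p-value bracket: p<0.01

Exact binomial: n=10, k=8, p₀=1/3=0.3333
P(X=j) = C(n,j)·p₀^j·(1−p₀)^(n−j); p = Σ P(X=j) over j with P(X=j) ≤ P(X=8)
p-value (two-sided) = 0.00340
→ bracket: p<0.01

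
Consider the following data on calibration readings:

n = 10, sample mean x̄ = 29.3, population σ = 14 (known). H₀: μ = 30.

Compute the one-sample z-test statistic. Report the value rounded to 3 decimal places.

SE = σ/√n = 14/√10 = 4.4272
z = (x̄−μ₀)/SE = (29.3−30)/4.4272 = -0.1581

test statistic = -0.158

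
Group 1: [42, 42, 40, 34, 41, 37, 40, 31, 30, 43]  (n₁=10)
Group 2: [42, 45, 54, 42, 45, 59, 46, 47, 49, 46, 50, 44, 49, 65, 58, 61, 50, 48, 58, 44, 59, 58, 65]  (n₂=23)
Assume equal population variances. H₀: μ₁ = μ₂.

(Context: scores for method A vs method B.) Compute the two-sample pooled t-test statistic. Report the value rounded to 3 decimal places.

x̄₁=38.000, s₁=4.761, n₁=10
x̄₂=51.478, s₂=7.348, n₂=23
s_p² = [9·4.761² + 22·7.348²]/31 = 44.8948
SE = √(s_p²·(1/10+1/23)) = 2.5380
t = (38.000−51.478)/2.5380 = -5.3106
df = 31

test statistic = -5.311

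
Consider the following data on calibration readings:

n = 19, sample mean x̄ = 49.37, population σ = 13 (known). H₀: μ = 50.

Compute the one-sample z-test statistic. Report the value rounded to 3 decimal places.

SE = σ/√n = 13/√19 = 2.9824
z = (x̄−μ₀)/SE = (49.37−50)/2.9824 = -0.2112

test statistic = -0.211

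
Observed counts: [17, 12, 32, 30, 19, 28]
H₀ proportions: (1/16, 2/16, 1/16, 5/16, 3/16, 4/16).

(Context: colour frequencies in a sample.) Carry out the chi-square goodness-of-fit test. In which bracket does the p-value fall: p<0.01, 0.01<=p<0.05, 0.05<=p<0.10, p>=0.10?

n = 138; E_i = n·p_i = [8.62, 17.25, 8.62, 43.12, 25.88, 34.50]
χ² = (17−8.62)²/8.62 + (12−17.25)²/17.25 + (32−8.62)²/8.62 + (30−43.12)²/43.12 + (19−25.88)²/25.88 + (28−34.50)²/34.50 = 80.1256
df = 5
p-value (upper-tail) = 0.00000
→ bracket: p<0.01

p-value bracket: p<0.01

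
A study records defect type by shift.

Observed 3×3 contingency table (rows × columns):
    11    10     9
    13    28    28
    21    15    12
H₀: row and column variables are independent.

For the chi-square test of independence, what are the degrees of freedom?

df = (r−1)(c−1) = (3−1)·(3−1) = 4

degrees of freedom = 4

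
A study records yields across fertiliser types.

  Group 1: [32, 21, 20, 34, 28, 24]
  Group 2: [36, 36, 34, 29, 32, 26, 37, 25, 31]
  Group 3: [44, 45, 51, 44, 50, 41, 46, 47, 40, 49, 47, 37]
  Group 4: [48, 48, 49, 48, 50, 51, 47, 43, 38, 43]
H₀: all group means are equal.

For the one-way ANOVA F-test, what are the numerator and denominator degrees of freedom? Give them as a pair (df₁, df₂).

k = 4 groups, N = 37 total
df = (k−1, N−k) = (4−1, 37−4) = (3, 33)

degrees of freedom = [3, 33]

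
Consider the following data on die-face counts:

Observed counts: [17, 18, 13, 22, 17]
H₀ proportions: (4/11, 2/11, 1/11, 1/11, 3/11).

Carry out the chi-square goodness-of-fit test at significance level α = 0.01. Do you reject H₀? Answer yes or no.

reject H₀: yes

n = 87; E_i = n·p_i = [31.64, 15.82, 7.91, 7.91, 23.73]
χ² = (17−31.64)²/31.64 + (18−15.82)²/15.82 + (13−7.91)²/7.91 + (22−7.91)²/7.91 + (17−23.73)²/23.73 = 37.3611
df = 4
p-value (upper-tail) = 0.00000
At α=0.01: p < α → reject H₀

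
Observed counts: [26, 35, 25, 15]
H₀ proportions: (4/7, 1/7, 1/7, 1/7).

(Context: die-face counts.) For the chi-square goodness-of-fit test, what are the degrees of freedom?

df = k − 1 = 4 − 1 = 3

degrees of freedom = 3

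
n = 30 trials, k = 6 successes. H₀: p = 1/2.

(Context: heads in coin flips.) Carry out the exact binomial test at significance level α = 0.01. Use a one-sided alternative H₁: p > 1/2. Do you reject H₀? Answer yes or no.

Exact binomial: n=30, k=6, p₀=1/2=0.5000
P(X≥6) from Σ C(n,i)·p₀^i·(1−p₀)^(n−i)
p-value (one-sided, H₁ greater) = 0.99984
At α=0.01: p ≥ α → fail to reject H₀

reject H₀: no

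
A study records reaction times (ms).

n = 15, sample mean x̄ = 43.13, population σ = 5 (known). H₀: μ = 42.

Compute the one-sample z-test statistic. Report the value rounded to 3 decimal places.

test statistic = 0.875

SE = σ/√n = 5/√15 = 1.2910
z = (x̄−μ₀)/SE = (43.13−42)/1.2910 = 0.8753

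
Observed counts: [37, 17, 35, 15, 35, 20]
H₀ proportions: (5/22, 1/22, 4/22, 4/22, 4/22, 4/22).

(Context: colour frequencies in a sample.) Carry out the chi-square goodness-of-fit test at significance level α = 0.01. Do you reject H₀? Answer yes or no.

n = 159; E_i = n·p_i = [36.14, 7.23, 28.91, 28.91, 28.91, 28.91]
χ² = (37−36.14)²/36.14 + (17−7.23)²/7.23 + (35−28.91)²/28.91 + (15−28.91)²/28.91 + (35−28.91)²/28.91 + (20−28.91)²/28.91 = 25.2396
df = 5
p-value (upper-tail) = 0.00013
At α=0.01: p < α → reject H₀

reject H₀: yes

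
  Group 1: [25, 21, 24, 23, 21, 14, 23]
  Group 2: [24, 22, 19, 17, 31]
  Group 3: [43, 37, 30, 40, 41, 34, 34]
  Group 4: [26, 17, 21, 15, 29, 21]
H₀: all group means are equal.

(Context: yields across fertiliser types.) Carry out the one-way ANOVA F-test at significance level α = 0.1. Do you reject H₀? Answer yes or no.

reject H₀: yes

Group means [21.57, 22.60, 37.00, 21.50], grand mean 26.080
SSB = Σnᵢ(x̄ᵢ−x̄)² = 1163.426; SSW = ΣΣ(x−x̄ᵢ)² = 464.414
MSB = 1163.426/3 = 387.8086; MSW = 464.414/21 = 22.1150
F = MSB/MSW = 17.5360
df = (3, 21)
p-value (upper-tail) = 0.00001
At α=0.1: p < α → reject H₀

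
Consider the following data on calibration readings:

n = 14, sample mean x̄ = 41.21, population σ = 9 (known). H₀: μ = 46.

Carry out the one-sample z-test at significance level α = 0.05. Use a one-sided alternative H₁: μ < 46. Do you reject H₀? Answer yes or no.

SE = σ/√n = 9/√14 = 2.4054
z = (x̄−μ₀)/SE = (41.21−46)/2.4054 = -1.9914
p-value (one-sided, H₁ less) = 0.02322
At α=0.05: p < α → reject H₀

reject H₀: yes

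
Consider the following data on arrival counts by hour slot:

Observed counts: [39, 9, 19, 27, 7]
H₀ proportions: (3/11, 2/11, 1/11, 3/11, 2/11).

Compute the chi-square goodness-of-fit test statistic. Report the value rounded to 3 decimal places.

n = 101; E_i = n·p_i = [27.55, 18.36, 9.18, 27.55, 18.36]
χ² = (39−27.55)²/27.55 + (9−18.36)²/18.36 + (19−9.18)²/9.18 + (27−27.55)²/27.55 + (7−18.36)²/18.36 = 27.0792
df = 4

test statistic = 27.079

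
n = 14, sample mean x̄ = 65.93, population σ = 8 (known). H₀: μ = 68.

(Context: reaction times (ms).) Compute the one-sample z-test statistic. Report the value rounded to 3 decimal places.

SE = σ/√n = 8/√14 = 2.1381
z = (x̄−μ₀)/SE = (65.93−68)/2.1381 = -0.9682

test statistic = -0.968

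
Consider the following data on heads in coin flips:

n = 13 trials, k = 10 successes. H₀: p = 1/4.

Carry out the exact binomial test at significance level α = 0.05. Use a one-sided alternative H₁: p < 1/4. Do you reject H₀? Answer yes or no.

Exact binomial: n=13, k=10, p₀=1/4=0.2500
P(X≤10) from Σ C(n,i)·p₀^i·(1−p₀)^(n−i)
p-value (one-sided, H₁ less) = 0.99999
At α=0.05: p ≥ α → fail to reject H₀

reject H₀: no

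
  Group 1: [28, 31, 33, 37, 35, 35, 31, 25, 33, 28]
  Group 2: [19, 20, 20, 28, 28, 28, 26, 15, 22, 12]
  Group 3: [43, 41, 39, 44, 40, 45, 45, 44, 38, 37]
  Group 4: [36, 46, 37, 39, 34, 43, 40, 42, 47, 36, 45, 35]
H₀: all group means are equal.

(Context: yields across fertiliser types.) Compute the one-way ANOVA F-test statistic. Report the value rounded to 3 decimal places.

test statistic = 44.809

Group means [31.60, 21.80, 41.60, 40.00], grand mean 34.048
SSB = Σnᵢ(x̄ᵢ−x̄)² = 2555.505; SSW = ΣΣ(x−x̄ᵢ)² = 722.400
MSB = 2555.505/3 = 851.8349; MSW = 722.400/38 = 19.0105
F = MSB/MSW = 44.8086
df = (3, 38)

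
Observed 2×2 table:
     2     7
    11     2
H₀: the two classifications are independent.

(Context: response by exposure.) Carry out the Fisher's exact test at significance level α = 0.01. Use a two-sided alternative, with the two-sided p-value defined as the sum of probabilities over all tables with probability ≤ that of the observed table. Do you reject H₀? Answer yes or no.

Margins: r₁=9, r₂=13, c₁=13, c₂=9, n=22
p_obs = C(9,2)·C(13,11)/C(22,13); sum pmf over tables with pmf ≤ p_obs
p-value (two-sided) = 0.00732
At α=0.01: p < α → reject H₀

reject H₀: yes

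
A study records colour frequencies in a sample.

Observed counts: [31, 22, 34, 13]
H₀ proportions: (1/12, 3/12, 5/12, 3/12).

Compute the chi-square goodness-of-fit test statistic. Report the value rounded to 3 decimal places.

n = 100; E_i = n·p_i = [8.33, 25.00, 41.67, 25.00]
χ² = (31−8.33)²/8.33 + (22−25.00)²/25.00 + (34−41.67)²/41.67 + (13−25.00)²/25.00 = 69.1840
df = 3

test statistic = 69.184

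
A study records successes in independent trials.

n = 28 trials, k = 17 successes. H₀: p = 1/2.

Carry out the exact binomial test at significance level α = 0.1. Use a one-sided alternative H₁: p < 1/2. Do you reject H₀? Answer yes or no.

reject H₀: no

Exact binomial: n=28, k=17, p₀=1/2=0.5000
P(X≤17) from Σ C(n,i)·p₀^i·(1−p₀)^(n−i)
p-value (one-sided, H₁ less) = 0.90753
At α=0.1: p ≥ α → fail to reject H₀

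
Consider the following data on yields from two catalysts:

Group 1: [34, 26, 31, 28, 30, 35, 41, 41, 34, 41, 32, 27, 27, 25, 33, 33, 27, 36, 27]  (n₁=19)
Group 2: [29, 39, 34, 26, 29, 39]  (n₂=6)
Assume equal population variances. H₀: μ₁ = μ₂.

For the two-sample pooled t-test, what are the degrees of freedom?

df = n₁ + n₂ − 2 = 19 + 6 − 2 = 23

degrees of freedom = 23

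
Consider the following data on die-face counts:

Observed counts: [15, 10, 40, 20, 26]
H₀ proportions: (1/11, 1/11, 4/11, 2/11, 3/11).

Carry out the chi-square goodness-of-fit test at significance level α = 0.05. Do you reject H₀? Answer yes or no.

n = 111; E_i = n·p_i = [10.09, 10.09, 40.36, 20.18, 30.27]
χ² = (15−10.09)²/10.09 + (10−10.09)²/10.09 + (40−40.36)²/40.36 + (20−20.18)²/20.18 + (26−30.27)²/30.27 = 2.9970
df = 4
p-value (upper-tail) = 0.55833
At α=0.05: p ≥ α → fail to reject H₀

reject H₀: no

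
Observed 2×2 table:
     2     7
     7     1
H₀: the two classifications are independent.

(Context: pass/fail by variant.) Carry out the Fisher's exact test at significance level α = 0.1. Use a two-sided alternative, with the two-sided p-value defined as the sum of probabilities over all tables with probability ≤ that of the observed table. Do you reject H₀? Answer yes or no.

reject H₀: yes

Margins: r₁=9, r₂=8, c₁=9, c₂=8, n=17
p_obs = C(9,2)·C(8,7)/C(17,9); sum pmf over tables with pmf ≤ p_obs
p-value (two-sided) = 0.01522
At α=0.1: p < α → reject H₀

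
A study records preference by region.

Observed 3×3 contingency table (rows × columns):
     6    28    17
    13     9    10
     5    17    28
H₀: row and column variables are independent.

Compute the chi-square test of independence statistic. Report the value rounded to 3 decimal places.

Row totals [51, 32, 50], col totals [24, 54, 55], n=133
χ² = (6−9.20)²/9.20 + (28−20.71)²/20.71 + (17−21.09)²/21.09 + (13−5.77)²/5.77 + (9−12.99)²/12.99 + (10−13.23)²/13.23 + (5−9.02)²/9.02 + (17−20.30)²/20.30 + (28−20.68)²/20.68 = 20.4588
df = 4

test statistic = 20.459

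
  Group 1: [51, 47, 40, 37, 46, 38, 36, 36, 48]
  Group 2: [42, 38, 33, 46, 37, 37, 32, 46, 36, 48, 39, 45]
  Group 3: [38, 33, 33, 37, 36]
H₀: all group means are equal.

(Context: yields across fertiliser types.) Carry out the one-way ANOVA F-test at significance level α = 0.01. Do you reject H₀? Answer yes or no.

Group means [42.11, 39.92, 35.40], grand mean 39.808
SSB = Σnᵢ(x̄ᵢ−x̄)² = 145.033; SSW = ΣΣ(x−x̄ᵢ)² = 613.006
MSB = 145.033/2 = 72.5165; MSW = 613.006/23 = 26.6524
F = MSB/MSW = 2.7208
df = (2, 23)
p-value (upper-tail) = 0.08697
At α=0.01: p ≥ α → fail to reject H₀

reject H₀: no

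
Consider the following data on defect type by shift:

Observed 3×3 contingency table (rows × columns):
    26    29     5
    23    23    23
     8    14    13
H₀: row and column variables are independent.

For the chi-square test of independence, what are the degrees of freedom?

degrees of freedom = 4

df = (r−1)(c−1) = (3−1)·(3−1) = 4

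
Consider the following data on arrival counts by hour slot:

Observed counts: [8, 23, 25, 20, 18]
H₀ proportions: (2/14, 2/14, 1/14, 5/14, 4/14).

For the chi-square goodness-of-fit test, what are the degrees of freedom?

degrees of freedom = 4

df = k − 1 = 5 − 1 = 4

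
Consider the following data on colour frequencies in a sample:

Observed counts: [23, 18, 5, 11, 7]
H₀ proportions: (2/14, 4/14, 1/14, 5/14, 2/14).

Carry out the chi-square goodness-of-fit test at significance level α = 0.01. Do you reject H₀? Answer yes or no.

reject H₀: yes

n = 64; E_i = n·p_i = [9.14, 18.29, 4.57, 22.86, 9.14]
χ² = (23−9.14)²/9.14 + (18−18.29)²/18.29 + (5−4.57)²/4.57 + (11−22.86)²/22.86 + (7−9.14)²/9.14 = 27.7000
df = 4
p-value (upper-tail) = 0.00001
At α=0.01: p < α → reject H₀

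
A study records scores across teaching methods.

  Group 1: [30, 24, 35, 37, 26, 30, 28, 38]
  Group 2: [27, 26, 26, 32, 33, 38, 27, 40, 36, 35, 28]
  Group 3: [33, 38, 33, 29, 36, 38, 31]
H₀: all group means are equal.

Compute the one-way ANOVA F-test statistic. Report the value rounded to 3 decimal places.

test statistic = 0.824

Group means [31.00, 31.64, 34.00], grand mean 32.077
SSB = Σnᵢ(x̄ᵢ−x̄)² = 37.301; SSW = ΣΣ(x−x̄ᵢ)² = 520.545
MSB = 37.301/2 = 18.6503; MSW = 520.545/23 = 22.6324
F = MSB/MSW = 0.8241
df = (2, 23)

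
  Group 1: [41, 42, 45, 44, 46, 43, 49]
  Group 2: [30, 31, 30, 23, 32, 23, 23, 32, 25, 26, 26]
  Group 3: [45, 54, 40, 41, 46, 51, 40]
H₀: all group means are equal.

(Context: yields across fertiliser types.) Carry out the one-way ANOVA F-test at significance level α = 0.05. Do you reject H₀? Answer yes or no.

reject H₀: yes

Group means [44.29, 27.36, 45.29], grand mean 37.120
SSB = Σnᵢ(x̄ᵢ−x̄)² = 1873.237; SSW = ΣΣ(x−x̄ᵢ)² = 363.403
MSB = 1873.237/2 = 936.6187; MSW = 363.403/22 = 16.5183
F = MSB/MSW = 56.7019
df = (2, 22)
p-value (upper-tail) = 0.00000
At α=0.05: p < α → reject H₀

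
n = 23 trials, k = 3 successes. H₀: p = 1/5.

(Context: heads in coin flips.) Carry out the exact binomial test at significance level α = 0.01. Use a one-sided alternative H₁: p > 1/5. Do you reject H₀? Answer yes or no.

Exact binomial: n=23, k=3, p₀=1/5=0.2000
P(X≥3) from Σ C(n,i)·p₀^i·(1−p₀)^(n−i)
p-value (one-sided, H₁ greater) = 0.86681
At α=0.01: p ≥ α → fail to reject H₀

reject H₀: no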